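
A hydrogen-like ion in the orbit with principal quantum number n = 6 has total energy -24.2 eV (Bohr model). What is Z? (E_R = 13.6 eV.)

E_n = −E_R Z²/n² ⇒ Z² = −E_n n²/E_R = 24.2 × 6² / 13.6 ≈ 64.06
Z = 8

8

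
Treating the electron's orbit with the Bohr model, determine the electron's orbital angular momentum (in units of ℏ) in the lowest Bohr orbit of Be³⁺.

L_n = nℏ, so L/ℏ = n = 1.

1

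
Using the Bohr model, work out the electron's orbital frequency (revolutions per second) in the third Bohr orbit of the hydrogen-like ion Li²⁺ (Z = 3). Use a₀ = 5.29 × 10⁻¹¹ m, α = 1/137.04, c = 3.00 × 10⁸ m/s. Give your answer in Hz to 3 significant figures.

r = n²a₀/Z = 1.59 × 10⁻¹⁰ m, v = Zαc/n = 2.19 × 10⁶ m/s
f = v/(2πr) = 2.20 × 10¹⁵ Hz

2.20 × 10¹⁵ Hz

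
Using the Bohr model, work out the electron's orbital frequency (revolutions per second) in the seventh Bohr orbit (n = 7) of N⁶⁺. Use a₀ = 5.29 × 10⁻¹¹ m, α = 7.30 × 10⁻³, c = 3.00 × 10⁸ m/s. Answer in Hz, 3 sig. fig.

r = n²a₀/Z = 3.70 × 10⁻¹⁰ m, v = Zαc/n = 2.19 × 10⁶ m/s
f = v/(2πr) = 9.41 × 10¹⁴ Hz

9.41 × 10¹⁴ Hz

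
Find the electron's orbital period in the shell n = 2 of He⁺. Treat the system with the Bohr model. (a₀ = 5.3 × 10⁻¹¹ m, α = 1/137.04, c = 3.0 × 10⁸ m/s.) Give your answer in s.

3.0 × 10⁻¹⁶ s

r = n²a₀/Z = 2²·5.3 × 10⁻¹¹/2 = 1.1 × 10⁻¹⁰ m
v = Zαc/n = 2·0.0073·3.0 × 10⁸/2 = 2.2 × 10⁶ m/s
T = 2πr/v = 3.0 × 10⁻¹⁶ s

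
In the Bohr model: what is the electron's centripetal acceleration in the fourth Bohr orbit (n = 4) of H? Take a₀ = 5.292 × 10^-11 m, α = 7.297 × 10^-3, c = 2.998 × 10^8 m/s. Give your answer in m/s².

r = n²a₀/Z = 8.467 × 10^-10 m, v = Zαc/n = 5.469 × 10^5 m/s
a = v²/r = (5.469 × 10^5)² / 8.467 × 10^-10 = 3.533 × 10^20 m/s²

3.533 × 10^20 m/s²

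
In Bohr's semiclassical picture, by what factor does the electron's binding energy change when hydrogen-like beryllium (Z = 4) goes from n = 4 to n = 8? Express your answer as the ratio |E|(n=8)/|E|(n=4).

|E| ∝ Z^2 · n^-2; with Z fixed, |E| ∝ n^-2.
|E|(n=8)/|E|(n=4) = (8/4)^-2 = 1/4

1/4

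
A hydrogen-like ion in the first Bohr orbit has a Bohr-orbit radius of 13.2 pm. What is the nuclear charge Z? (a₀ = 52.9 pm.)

4

r_n = n²a₀/Z ⇒ Z = n²a₀/r = 1² × 52.9 / 13.2 ≈ 4.01
Z = 4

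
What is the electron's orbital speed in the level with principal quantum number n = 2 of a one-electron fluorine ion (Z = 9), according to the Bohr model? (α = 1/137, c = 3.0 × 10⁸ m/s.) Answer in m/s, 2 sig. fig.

v_n = Zαc/n = 9 × 0.0073 × 3.0 × 10⁸ / 2
    = 9.9 × 10⁶ m/s

9.9 × 10⁶ m/s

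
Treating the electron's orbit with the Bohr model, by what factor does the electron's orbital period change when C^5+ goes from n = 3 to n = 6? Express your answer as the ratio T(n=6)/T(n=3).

T ∝ Z^-2 · n^3; with Z fixed, T ∝ n^3.
T(n=6)/T(n=3) = (6/3)^3 = 8

8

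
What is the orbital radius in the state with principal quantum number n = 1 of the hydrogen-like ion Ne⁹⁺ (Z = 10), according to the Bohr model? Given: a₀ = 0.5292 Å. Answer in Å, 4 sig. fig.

0.05292 Å

r_n = n²a₀/Z = 1² × 0.5292 / 10
    = 1 × 0.5292 / 10 = 0.05292 Å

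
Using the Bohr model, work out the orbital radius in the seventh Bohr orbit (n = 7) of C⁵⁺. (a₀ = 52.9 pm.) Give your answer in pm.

432 pm

r_n = n²a₀/Z = 7² × 52.9 / 6
    = 49 × 52.9 / 6 = 432 pm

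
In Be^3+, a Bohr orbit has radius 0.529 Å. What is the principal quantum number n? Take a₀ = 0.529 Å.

2

r_n = n²a₀/Z ⇒ n² = rZ/a₀ = 0.529 × 4 / 0.529 ≈ 4.00
n = 2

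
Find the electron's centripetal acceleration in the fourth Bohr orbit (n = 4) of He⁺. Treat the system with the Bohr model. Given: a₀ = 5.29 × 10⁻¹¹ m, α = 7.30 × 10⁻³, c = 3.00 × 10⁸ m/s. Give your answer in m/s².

2.83 × 10²¹ m/s²

r = n²a₀/Z = 4.23 × 10⁻¹⁰ m, v = Zαc/n = 1.09 × 10⁶ m/s
a = v²/r = (1.09 × 10⁶)² / 4.23 × 10⁻¹⁰ = 2.83 × 10²¹ m/s²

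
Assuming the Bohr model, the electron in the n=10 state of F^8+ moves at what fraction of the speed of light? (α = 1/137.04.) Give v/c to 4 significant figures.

0.006567

v_n = Zαc/n, so v/c = Zα/n = 9 × 0.007297 / 10 = 0.006567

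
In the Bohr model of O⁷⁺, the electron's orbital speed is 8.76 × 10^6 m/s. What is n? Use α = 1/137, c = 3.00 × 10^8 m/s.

v_n = Zαc/n ⇒ n = Zαc/v = 8 × 0.00730 × 3.00 × 10^8 / 8.76 × 10^6 ≈ 2.00
n = 2

2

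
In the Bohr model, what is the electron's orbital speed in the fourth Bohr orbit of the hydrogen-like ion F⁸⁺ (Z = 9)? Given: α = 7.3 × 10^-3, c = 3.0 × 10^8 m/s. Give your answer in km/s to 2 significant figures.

4900 km/s

v_n = Zαc/n = 9 × 0.0073 × 3.0 × 10^8 / 4
    = 4900 km/s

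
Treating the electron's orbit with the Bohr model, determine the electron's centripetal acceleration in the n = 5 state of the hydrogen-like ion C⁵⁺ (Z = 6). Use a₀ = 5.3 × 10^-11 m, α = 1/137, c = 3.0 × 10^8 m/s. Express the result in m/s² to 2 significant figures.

3.1 × 10^22 m/s²

r = n²a₀/Z = 2.2 × 10^-10 m, v = Zαc/n = 2.6 × 10^6 m/s
a = v²/r = (2.6 × 10^6)² / 2.2 × 10^-10 = 3.1 × 10^22 m/s²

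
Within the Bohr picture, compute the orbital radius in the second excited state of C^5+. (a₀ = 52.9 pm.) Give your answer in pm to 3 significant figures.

r_n = n²a₀/Z = 3² × 52.9 / 6
    = 9 × 52.9 / 6 = 79.3 pm

79.3 pm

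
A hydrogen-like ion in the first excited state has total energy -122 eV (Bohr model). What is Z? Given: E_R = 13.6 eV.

6

E_n = −E_R Z²/n² ⇒ Z² = −E_n n²/E_R = 122 × 2² / 13.6 ≈ 35.88
Z = 6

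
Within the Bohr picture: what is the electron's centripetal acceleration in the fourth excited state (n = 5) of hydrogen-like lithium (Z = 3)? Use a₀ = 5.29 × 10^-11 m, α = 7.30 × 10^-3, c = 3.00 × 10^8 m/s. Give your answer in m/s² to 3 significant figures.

r = n²a₀/Z = 4.41 × 10^-10 m, v = Zαc/n = 1.31 × 10^6 m/s
a = v²/r = (1.31 × 10^6)² / 4.41 × 10^-10 = 3.92 × 10^21 m/s²

3.92 × 10^21 m/s²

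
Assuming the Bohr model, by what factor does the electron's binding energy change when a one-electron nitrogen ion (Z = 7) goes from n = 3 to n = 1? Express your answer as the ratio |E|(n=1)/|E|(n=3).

|E| ∝ Z^2 · n^-2; with Z fixed, |E| ∝ n^-2.
|E|(n=1)/|E|(n=3) = (1/3)^-2 = 9

9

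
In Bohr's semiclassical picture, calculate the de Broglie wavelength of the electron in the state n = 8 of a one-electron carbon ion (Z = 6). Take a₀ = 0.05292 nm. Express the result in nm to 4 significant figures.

The Bohr quantisation condition is nλ = 2πr_n.
r_n = n²a₀/Z = 0.5645 nm
λ = 2πr_n/n = 2π·0.5645/8 = 0.4433 nm

0.4433 nm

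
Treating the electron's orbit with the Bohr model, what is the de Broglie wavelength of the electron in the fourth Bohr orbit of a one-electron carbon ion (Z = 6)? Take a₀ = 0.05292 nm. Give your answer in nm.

0.2217 nm

The Bohr quantisation condition is nλ = 2πr_n.
r_n = n²a₀/Z = 0.1411 nm
λ = 2πr_n/n = 2π·0.1411/4 = 0.2217 nm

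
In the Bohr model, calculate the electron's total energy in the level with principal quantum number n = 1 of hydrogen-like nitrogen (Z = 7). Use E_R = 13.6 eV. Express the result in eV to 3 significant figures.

-666 eV

E_n = −E_R·Z²/n² = −13.6 × 7²/1² = -666 eV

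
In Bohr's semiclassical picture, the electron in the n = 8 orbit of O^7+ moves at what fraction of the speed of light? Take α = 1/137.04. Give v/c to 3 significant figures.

0.00730

v_n = Zαc/n, so v/c = Zα/n = 8 × 0.00730 / 8 = 0.00730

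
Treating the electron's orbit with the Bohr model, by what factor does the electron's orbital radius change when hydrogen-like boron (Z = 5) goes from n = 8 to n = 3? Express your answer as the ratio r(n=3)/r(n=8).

r ∝ Z^-1 · n^2; with Z fixed, r ∝ n^2.
r(n=3)/r(n=8) = (3/8)^2 = 9/64

9/64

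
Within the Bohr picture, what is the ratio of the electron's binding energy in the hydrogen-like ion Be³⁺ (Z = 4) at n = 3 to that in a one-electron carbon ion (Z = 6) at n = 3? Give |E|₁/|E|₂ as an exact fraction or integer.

|E| ∝ Z^2 · n^-2
|E|₁/|E|₂ = (4/6)^2 · (3/3)^-2 = 4/9

4/9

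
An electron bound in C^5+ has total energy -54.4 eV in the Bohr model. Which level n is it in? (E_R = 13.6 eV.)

E_n = −E_R Z²/n² ⇒ n² = E_R Z²/(−E_n) = 13.6 × 6² / 54.4 ≈ 9.00
n = 3

3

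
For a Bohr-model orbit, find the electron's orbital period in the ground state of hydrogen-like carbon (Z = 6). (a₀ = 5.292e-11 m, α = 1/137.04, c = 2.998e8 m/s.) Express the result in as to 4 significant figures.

r = n²a₀/Z = 1²·5.292e-11/6 = 8.820e-12 m
v = Zαc/n = 6·0.007297·2.998e8/1 = 1.313e7 m/s
T = 2πr/v = 4.222e-18 s = 4.222 as

4.222 as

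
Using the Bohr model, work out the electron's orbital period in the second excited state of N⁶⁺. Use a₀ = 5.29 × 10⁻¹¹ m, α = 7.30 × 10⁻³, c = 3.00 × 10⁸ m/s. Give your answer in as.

r = n²a₀/Z = 3²·5.29 × 10⁻¹¹/7 = 6.80 × 10⁻¹¹ m
v = Zαc/n = 7·0.00730·3.00 × 10⁸/3 = 5.11 × 10⁶ m/s
T = 2πr/v = 8.36 × 10⁻¹⁷ s = 83.6 as

83.6 as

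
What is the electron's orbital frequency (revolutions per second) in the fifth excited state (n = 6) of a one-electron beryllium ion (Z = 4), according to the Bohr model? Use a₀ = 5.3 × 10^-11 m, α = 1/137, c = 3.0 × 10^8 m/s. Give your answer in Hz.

r = n²a₀/Z = 4.8 × 10^-10 m, v = Zαc/n = 1.5 × 10^6 m/s
f = v/(2πr) = 4.9 × 10^14 Hz

4.9 × 10^14 Hz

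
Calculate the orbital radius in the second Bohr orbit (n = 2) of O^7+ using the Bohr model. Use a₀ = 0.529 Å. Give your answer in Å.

0.265 Å

r_n = n²a₀/Z = 2² × 0.529 / 8
    = 4 × 0.529 / 8 = 0.265 Å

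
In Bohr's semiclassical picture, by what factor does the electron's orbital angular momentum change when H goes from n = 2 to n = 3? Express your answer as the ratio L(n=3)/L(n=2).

L = nℏ depends only on n, so L ∝ n.
L(n=3)/L(n=2) = (3/2)^1 = 3/2

3/2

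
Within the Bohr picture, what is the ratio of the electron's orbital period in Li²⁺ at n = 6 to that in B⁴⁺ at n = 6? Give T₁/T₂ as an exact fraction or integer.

T ∝ Z^-2 · n^3
T₁/T₂ = (3/5)^-2 · (6/6)^3 = 25/9

25/9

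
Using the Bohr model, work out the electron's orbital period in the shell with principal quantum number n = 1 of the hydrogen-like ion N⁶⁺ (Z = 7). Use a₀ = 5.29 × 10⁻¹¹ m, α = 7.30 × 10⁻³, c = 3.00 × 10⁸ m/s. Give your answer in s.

3.10 × 10⁻¹⁸ s

r = n²a₀/Z = 1²·5.29 × 10⁻¹¹/7 = 7.56 × 10⁻¹² m
v = Zαc/n = 7·0.00730·3.00 × 10⁸/1 = 1.53 × 10⁷ m/s
T = 2πr/v = 3.10 × 10⁻¹⁸ s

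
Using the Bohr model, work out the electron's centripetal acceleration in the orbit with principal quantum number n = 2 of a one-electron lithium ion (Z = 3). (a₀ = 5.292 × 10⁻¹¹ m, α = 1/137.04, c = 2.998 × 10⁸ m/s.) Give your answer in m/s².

1.526 × 10²³ m/s²

r = n²a₀/Z = 7.056 × 10⁻¹¹ m, v = Zαc/n = 3.282 × 10⁶ m/s
a = v²/r = (3.282 × 10⁶)² / 7.056 × 10⁻¹¹ = 1.526 × 10²³ m/s²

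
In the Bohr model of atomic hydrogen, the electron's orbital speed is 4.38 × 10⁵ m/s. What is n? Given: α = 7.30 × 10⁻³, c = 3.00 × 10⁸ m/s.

5

v_n = Zαc/n ⇒ n = Zαc/v = 1 × 0.00730 × 3.00 × 10⁸ / 4.38 × 10⁵ ≈ 5.00
n = 5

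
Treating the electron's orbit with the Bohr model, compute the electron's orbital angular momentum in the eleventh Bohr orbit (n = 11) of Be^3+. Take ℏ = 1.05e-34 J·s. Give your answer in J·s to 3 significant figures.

1.16e-33 J·s

L_n = nℏ = 11 × 1.05e-34 = 1.16e-33 J·s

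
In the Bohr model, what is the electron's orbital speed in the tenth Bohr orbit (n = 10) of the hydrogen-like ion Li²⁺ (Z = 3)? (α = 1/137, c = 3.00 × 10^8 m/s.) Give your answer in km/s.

657 km/s

v_n = Zαc/n = 3 × 0.00730 × 3.00 × 10^8 / 10
    = 657 km/s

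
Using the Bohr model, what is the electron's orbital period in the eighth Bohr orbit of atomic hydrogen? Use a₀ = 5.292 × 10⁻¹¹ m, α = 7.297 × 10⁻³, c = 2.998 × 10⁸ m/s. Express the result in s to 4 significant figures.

r = n²a₀/Z = 8²·5.292 × 10⁻¹¹/1 = 3.387 × 10⁻⁹ m
v = Zαc/n = 1·0.007297·2.998 × 10⁸/8 = 2.735 × 10⁵ m/s
T = 2πr/v = 7.782 × 10⁻¹⁴ s

7.782 × 10⁻¹⁴ s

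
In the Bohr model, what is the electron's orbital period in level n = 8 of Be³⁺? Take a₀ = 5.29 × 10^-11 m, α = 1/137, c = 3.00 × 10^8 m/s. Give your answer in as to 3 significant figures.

4860 as

r = n²a₀/Z = 8²·5.29 × 10^-11/4 = 8.46 × 10^-10 m
v = Zαc/n = 4·0.00730·3.00 × 10^8/8 = 1.09 × 10^6 m/s
T = 2πr/v = 4.86 × 10^-15 s = 4860 as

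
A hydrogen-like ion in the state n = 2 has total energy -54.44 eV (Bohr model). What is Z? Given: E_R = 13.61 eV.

4

E_n = −E_R Z²/n² ⇒ Z² = −E_n n²/E_R = 54.44 × 2² / 13.61 ≈ 16.00
Z = 4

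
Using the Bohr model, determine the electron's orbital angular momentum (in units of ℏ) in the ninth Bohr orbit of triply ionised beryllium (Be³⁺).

9

L_n = nℏ, so L/ℏ = n = 9.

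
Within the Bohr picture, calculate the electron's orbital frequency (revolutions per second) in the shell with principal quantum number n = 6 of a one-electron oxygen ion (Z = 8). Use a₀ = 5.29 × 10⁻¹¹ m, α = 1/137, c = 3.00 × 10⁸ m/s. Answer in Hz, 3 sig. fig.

1.95 × 10¹⁵ Hz

r = n²a₀/Z = 2.38 × 10⁻¹⁰ m, v = Zαc/n = 2.92 × 10⁶ m/s
f = v/(2πr) = 1.95 × 10¹⁵ Hz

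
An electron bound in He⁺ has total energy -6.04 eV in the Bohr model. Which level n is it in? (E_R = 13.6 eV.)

E_n = −E_R Z²/n² ⇒ n² = E_R Z²/(−E_n) = 13.6 × 2² / 6.04 ≈ 9.01
n = 3

3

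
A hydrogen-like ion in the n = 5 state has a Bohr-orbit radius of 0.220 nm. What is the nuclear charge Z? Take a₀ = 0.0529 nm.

r_n = n²a₀/Z ⇒ Z = n²a₀/r = 5² × 0.0529 / 0.220 ≈ 6.01
Z = 6

6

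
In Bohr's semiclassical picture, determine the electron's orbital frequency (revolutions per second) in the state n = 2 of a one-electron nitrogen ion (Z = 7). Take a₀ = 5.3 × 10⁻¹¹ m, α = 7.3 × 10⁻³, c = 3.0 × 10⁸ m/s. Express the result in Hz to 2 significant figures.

r = n²a₀/Z = 3.0 × 10⁻¹¹ m, v = Zαc/n = 7.7 × 10⁶ m/s
f = v/(2πr) = 4.0 × 10¹⁶ Hz

4.0 × 10¹⁶ Hz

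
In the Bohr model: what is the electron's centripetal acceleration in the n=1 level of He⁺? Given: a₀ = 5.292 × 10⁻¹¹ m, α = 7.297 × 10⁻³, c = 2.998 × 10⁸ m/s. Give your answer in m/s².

7.235 × 10²³ m/s²

r = n²a₀/Z = 2.646 × 10⁻¹¹ m, v = Zαc/n = 4.375 × 10⁶ m/s
a = v²/r = (4.375 × 10⁶)² / 2.646 × 10⁻¹¹ = 7.235 × 10²³ m/s²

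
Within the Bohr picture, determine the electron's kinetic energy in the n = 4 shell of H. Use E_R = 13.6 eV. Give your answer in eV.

For a Coulomb orbit the virial theorem gives K = −E_n.
E_n = −E_R·Z²/n², so K = E_R·Z²/n² = 13.6 × 1²/4² = 0.850 eV

0.850 eV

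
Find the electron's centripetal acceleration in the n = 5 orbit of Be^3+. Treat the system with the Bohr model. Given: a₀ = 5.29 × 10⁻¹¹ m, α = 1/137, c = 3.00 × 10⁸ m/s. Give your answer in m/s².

r = n²a₀/Z = 3.31 × 10⁻¹⁰ m, v = Zαc/n = 1.75 × 10⁶ m/s
a = v²/r = (1.75 × 10⁶)² / 3.31 × 10⁻¹⁰ = 9.28 × 10²¹ m/s²

9.28 × 10²¹ m/s²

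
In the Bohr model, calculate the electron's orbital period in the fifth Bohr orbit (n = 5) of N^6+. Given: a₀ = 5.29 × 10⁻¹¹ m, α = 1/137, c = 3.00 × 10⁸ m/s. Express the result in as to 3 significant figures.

387 as

r = n²a₀/Z = 5²·5.29 × 10⁻¹¹/7 = 1.89 × 10⁻¹⁰ m
v = Zαc/n = 7·0.00730·3.00 × 10⁸/5 = 3.07 × 10⁶ m/s
T = 2πr/v = 3.87 × 10⁻¹⁶ s = 387 as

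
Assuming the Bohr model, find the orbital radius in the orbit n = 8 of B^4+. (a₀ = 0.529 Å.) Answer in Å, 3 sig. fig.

r_n = n²a₀/Z = 8² × 0.529 / 5
    = 64 × 0.529 / 5 = 6.77 Å

6.77 Å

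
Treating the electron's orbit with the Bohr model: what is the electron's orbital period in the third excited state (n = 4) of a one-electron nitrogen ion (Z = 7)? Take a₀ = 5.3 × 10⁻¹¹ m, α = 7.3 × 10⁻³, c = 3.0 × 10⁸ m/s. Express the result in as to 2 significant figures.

r = n²a₀/Z = 4²·5.3 × 10⁻¹¹/7 = 1.2 × 10⁻¹⁰ m
v = Zαc/n = 7·0.0073·3.0 × 10⁸/4 = 3.8 × 10⁶ m/s
T = 2πr/v = 2.0 × 10⁻¹⁶ s = 200 as

200 as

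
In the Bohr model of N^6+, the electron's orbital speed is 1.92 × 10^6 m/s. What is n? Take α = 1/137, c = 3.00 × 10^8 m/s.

v_n = Zαc/n ⇒ n = Zαc/v = 7 × 0.00730 × 3.00 × 10^8 / 1.92 × 10^6 ≈ 7.98
n = 8

8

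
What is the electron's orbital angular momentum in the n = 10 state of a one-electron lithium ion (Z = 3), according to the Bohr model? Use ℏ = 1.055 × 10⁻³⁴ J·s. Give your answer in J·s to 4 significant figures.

L_n = nℏ = 10 × 1.055 × 10⁻³⁴ = 1.055 × 10⁻³³ J·s

1.055 × 10⁻³³ J·s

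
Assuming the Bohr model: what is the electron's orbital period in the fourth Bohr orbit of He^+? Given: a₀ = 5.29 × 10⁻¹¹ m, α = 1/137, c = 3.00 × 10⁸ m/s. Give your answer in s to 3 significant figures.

r = n²a₀/Z = 4²·5.29 × 10⁻¹¹/2 = 4.23 × 10⁻¹⁰ m
v = Zαc/n = 2·0.00730·3.00 × 10⁸/4 = 1.09 × 10⁶ m/s
T = 2πr/v = 2.43 × 10⁻¹⁵ s

2.43 × 10⁻¹⁵ s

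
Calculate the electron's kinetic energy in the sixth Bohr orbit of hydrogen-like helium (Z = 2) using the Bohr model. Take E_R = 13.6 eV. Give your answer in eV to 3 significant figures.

For a Coulomb orbit the virial theorem gives K = −E_n.
E_n = −E_R·Z²/n², so K = E_R·Z²/n² = 13.6 × 2²/6² = 1.51 eV

1.51 eV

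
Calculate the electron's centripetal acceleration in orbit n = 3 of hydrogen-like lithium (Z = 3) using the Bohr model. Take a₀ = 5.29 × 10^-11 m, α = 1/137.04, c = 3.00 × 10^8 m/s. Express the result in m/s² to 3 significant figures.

r = n²a₀/Z = 1.59 × 10^-10 m, v = Zαc/n = 2.19 × 10^6 m/s
a = v²/r = (2.19 × 10^6)² / 1.59 × 10^-10 = 3.02 × 10^22 m/s²

3.02 × 10^22 m/s²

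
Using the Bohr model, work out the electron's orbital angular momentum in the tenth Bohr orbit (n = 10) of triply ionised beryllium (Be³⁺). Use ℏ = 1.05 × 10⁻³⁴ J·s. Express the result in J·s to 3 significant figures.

L_n = nℏ = 10 × 1.05 × 10⁻³⁴ = 1.05 × 10⁻³³ J·s

1.05 × 10⁻³³ J·s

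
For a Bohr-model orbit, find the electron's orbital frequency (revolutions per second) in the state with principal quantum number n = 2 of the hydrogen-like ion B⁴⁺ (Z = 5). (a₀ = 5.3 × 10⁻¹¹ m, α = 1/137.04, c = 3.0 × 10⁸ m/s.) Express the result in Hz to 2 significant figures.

2.1 × 10¹⁶ Hz

r = n²a₀/Z = 4.2 × 10⁻¹¹ m, v = Zαc/n = 5.5 × 10⁶ m/s
f = v/(2πr) = 2.1 × 10¹⁶ Hz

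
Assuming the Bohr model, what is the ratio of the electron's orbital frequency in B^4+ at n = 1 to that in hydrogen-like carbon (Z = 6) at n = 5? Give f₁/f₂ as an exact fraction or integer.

f ∝ Z^2 · n^-3
f₁/f₂ = (5/6)^2 · (1/5)^-3 = 3125/36

3125/36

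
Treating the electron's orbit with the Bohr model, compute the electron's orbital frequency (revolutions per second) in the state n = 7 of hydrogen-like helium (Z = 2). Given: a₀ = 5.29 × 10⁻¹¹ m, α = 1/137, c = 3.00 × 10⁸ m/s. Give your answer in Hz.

7.68 × 10¹³ Hz

r = n²a₀/Z = 1.30 × 10⁻⁹ m, v = Zαc/n = 6.26 × 10⁵ m/s
f = v/(2πr) = 7.68 × 10¹³ Hz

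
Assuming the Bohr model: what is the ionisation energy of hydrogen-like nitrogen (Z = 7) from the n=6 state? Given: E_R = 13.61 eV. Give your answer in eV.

18.52 eV

E_n = −E_R·Z²/n² = −13.61 × 7²/6² eV = -18.52 eV
Ionisation energy = −E_n = 18.52 eV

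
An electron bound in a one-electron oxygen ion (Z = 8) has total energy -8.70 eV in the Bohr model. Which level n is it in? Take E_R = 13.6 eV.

10

E_n = −E_R Z²/n² ⇒ n² = E_R Z²/(−E_n) = 13.6 × 8² / 8.70 ≈ 100.05
n = 10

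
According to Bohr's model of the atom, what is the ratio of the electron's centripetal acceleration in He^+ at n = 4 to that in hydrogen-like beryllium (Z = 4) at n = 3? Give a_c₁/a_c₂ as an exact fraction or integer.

a_c ∝ Z^3 · n^-4
a_c₁/a_c₂ = (2/4)^3 · (4/3)^-4 = 81/2048

81/2048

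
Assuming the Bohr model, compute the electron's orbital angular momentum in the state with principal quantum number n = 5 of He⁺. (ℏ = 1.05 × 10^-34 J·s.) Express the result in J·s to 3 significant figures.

5.25 × 10^-34 J·s

L_n = nℏ = 5 × 1.05 × 10^-34 = 5.25 × 10^-34 J·s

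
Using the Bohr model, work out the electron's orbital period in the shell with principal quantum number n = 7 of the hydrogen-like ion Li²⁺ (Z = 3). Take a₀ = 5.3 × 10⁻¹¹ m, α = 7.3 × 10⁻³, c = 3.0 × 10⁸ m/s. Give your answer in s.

5.8 × 10⁻¹⁵ s

r = n²a₀/Z = 7²·5.3 × 10⁻¹¹/3 = 8.7 × 10⁻¹⁰ m
v = Zαc/n = 3·0.0073·3.0 × 10⁸/7 = 9.4 × 10⁵ m/s
T = 2πr/v = 5.8 × 10⁻¹⁵ s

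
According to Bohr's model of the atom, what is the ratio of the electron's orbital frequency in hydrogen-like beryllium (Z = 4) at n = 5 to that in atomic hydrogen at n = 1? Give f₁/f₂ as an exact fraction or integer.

16/125

f ∝ Z^2 · n^-3
f₁/f₂ = (4/1)^2 · (5/1)^-3 = 16/125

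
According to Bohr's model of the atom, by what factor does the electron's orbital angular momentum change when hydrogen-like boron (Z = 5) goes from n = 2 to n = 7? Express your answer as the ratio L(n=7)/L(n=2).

7/2

L = nℏ depends only on n, so L ∝ n.
L(n=7)/L(n=2) = (7/2)^1 = 7/2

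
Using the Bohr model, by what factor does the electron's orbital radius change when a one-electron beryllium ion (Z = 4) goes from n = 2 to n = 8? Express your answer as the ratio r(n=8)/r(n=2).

16

r ∝ Z^-1 · n^2; with Z fixed, r ∝ n^2.
r(n=8)/r(n=2) = (8/2)^2 = 16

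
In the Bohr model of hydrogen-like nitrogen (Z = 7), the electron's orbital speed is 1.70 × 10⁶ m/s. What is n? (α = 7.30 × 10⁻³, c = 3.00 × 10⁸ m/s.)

9

v_n = Zαc/n ⇒ n = Zαc/v = 7 × 0.00730 × 3.00 × 10⁸ / 1.70 × 10⁶ ≈ 9.02
n = 9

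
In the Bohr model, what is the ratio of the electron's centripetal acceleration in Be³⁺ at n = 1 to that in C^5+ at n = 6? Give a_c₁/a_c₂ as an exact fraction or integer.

384

a_c ∝ Z^3 · n^-4
a_c₁/a_c₂ = (4/6)^3 · (1/6)^-4 = 384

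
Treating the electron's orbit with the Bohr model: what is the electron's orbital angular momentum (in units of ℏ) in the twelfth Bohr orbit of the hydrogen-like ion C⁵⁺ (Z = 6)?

12

L_n = nℏ, so L/ℏ = n = 12.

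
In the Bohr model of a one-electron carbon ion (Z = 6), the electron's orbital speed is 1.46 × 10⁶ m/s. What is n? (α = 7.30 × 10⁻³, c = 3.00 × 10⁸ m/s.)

9

v_n = Zαc/n ⇒ n = Zαc/v = 6 × 0.00730 × 3.00 × 10⁸ / 1.46 × 10⁶ ≈ 9.00
n = 9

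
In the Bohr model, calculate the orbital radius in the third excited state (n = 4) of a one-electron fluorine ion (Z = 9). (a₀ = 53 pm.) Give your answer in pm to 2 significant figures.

94 pm

r_n = n²a₀/Z = 4² × 53 / 9
    = 16 × 53 / 9 = 94 pm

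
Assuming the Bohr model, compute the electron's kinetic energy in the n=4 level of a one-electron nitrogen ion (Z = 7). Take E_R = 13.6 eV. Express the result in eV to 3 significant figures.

For a Coulomb orbit the virial theorem gives K = −E_n.
E_n = −E_R·Z²/n², so K = E_R·Z²/n² = 13.6 × 7²/4² = 41.6 eV

41.6 eV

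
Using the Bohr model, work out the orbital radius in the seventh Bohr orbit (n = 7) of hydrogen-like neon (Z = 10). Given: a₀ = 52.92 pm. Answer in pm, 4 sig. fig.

r_n = n²a₀/Z = 7² × 52.92 / 10
    = 49 × 52.92 / 10 = 259.3 pm

259.3 pm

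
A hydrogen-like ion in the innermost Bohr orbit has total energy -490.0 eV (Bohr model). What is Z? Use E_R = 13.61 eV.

E_n = −E_R Z²/n² ⇒ Z² = −E_n n²/E_R = 490.0 × 1² / 13.61 ≈ 36.00
Z = 6

6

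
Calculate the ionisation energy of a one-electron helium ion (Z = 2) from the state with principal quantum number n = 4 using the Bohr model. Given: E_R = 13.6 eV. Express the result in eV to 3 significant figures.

E_n = −E_R·Z²/n² = −13.6 × 2²/4² eV = -3.40 eV
Ionisation energy = −E_n = 3.40 eV

3.40 eV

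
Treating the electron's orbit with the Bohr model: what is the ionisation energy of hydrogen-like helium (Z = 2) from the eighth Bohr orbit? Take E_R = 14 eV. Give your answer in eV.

E_n = −E_R·Z²/n² = −14 × 2²/8² eV = -0.88 eV
Ionisation energy = −E_n = 0.88 eV

0.88 eV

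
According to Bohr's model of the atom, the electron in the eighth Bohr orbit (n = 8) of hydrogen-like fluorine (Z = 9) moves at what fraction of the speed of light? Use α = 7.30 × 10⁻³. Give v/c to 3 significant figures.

0.00821

v_n = Zαc/n, so v/c = Zα/n = 9 × 0.00730 / 8 = 0.00821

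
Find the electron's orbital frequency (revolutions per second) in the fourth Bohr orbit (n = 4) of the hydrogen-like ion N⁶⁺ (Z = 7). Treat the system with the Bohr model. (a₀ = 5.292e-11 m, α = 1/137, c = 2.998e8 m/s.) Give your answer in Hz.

r = n²a₀/Z = 1.210e-10 m, v = Zαc/n = 3.830e6 m/s
f = v/(2πr) = 5.039e15 Hz

5.039e15 Hz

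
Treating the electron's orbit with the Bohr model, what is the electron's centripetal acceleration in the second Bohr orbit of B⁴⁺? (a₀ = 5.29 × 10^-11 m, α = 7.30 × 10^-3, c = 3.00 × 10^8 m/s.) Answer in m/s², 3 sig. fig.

r = n²a₀/Z = 4.23 × 10^-11 m, v = Zαc/n = 5.47 × 10^6 m/s
a = v²/r = (5.47 × 10^6)² / 4.23 × 10^-11 = 7.08 × 10^23 m/s²

7.08 × 10^23 m/s²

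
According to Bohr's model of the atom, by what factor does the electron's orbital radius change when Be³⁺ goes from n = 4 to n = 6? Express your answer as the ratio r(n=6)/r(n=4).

9/4

r ∝ Z^-1 · n^2; with Z fixed, r ∝ n^2.
r(n=6)/r(n=4) = (6/4)^2 = 9/4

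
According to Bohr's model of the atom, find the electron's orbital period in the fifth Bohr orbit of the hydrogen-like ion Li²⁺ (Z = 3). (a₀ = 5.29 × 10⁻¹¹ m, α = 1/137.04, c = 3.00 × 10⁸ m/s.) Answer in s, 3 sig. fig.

2.11 × 10⁻¹⁵ s

r = n²a₀/Z = 5²·5.29 × 10⁻¹¹/3 = 4.41 × 10⁻¹⁰ m
v = Zαc/n = 3·0.00730·3.00 × 10⁸/5 = 1.31 × 10⁶ m/s
T = 2πr/v = 2.11 × 10⁻¹⁵ s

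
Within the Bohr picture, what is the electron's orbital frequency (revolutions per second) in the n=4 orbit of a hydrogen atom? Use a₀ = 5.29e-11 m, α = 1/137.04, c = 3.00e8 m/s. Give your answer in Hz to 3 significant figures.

r = n²a₀/Z = 8.46e-10 m, v = Zαc/n = 5.47e5 m/s
f = v/(2πr) = 1.03e14 Hz

1.03e14 Hz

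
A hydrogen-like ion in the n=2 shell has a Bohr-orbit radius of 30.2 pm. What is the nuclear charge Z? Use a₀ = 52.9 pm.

r_n = n²a₀/Z ⇒ Z = n²a₀/r = 2² × 52.9 / 30.2 ≈ 7.01
Z = 7

7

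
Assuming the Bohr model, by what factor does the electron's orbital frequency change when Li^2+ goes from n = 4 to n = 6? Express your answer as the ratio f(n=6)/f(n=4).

f ∝ Z^2 · n^-3; with Z fixed, f ∝ n^-3.
f(n=6)/f(n=4) = (6/4)^-3 = 8/27

8/27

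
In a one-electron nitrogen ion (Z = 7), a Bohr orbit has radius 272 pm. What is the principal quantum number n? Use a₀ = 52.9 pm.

6

r_n = n²a₀/Z ⇒ n² = rZ/a₀ = 272 × 7 / 52.9 ≈ 35.99
n = 6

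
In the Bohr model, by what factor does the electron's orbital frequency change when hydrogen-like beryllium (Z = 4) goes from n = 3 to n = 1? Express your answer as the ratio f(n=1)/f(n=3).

f ∝ Z^2 · n^-3; with Z fixed, f ∝ n^-3.
f(n=1)/f(n=3) = (1/3)^-3 = 27

27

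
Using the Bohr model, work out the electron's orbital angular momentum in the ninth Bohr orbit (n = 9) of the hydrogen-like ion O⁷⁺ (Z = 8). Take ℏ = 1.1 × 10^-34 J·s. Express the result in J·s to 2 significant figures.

9.9 × 10^-34 J·s

L_n = nℏ = 9 × 1.1 × 10^-34 = 9.9 × 10^-34 J·s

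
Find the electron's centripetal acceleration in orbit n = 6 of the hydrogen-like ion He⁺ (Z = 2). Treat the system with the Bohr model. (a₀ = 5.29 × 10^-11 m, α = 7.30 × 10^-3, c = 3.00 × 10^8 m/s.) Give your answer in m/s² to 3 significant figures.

5.60 × 10^20 m/s²

r = n²a₀/Z = 9.52 × 10^-10 m, v = Zαc/n = 7.30 × 10^5 m/s
a = v²/r = (7.30 × 10^5)² / 9.52 × 10^-10 = 5.60 × 10^20 m/s²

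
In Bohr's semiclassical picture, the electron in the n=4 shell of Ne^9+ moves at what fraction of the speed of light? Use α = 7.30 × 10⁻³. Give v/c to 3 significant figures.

v_n = Zαc/n, so v/c = Zα/n = 10 × 0.00730 / 4 = 0.0182

0.0182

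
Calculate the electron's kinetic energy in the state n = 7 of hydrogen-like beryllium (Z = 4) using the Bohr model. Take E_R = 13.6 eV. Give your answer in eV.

For a Coulomb orbit the virial theorem gives K = −E_n.
E_n = −E_R·Z²/n², so K = E_R·Z²/n² = 13.6 × 4²/7² = 4.44 eV

4.44 eV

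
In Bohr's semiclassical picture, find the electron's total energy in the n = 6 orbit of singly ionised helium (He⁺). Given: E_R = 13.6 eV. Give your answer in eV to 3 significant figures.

-1.51 eV

E_n = −E_R·Z²/n² = −13.6 × 2²/6² = -1.51 eV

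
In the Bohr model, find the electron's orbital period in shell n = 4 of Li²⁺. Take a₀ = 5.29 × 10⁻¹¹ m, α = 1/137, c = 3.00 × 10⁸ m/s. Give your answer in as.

r = n²a₀/Z = 4²·5.29 × 10⁻¹¹/3 = 2.82 × 10⁻¹⁰ m
v = Zαc/n = 3·0.00730·3.00 × 10⁸/4 = 1.64 × 10⁶ m/s
T = 2πr/v = 1.08 × 10⁻¹⁵ s = 1080 as

1080 as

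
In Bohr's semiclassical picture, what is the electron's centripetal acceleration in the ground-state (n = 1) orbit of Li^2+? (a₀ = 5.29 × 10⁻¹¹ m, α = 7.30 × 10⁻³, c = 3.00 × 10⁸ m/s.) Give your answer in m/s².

r = n²a₀/Z = 1.76 × 10⁻¹¹ m, v = Zαc/n = 6.57 × 10⁶ m/s
a = v²/r = (6.57 × 10⁶)² / 1.76 × 10⁻¹¹ = 2.45 × 10²⁴ m/s²

2.45 × 10²⁴ m/s²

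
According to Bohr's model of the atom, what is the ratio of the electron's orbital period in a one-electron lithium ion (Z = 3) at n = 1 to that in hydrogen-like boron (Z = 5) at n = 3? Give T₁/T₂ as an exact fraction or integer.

T ∝ Z^-2 · n^3
T₁/T₂ = (3/5)^-2 · (1/3)^3 = 25/243

25/243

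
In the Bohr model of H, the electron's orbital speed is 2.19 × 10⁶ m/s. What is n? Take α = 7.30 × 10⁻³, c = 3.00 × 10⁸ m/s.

1

v_n = Zαc/n ⇒ n = Zαc/v = 1 × 0.00730 × 3.00 × 10⁸ / 2.19 × 10⁶ ≈ 1.00
n = 1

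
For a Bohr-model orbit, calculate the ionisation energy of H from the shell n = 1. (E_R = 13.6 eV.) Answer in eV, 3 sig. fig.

13.6 eV

E_n = −E_R·Z²/n² = −13.6 × 1²/1² eV = -13.6 eV
Ionisation energy = −E_n = 13.6 eV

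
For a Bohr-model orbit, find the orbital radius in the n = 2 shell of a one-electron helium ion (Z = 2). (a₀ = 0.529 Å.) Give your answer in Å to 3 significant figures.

1.06 Å

r_n = n²a₀/Z = 2² × 0.529 / 2
    = 4 × 0.529 / 2 = 1.06 Å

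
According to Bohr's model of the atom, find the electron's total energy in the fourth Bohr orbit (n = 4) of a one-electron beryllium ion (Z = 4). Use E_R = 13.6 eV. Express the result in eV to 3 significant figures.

-13.6 eV

E_n = −E_R·Z²/n² = −13.6 × 4²/4² = -13.6 eV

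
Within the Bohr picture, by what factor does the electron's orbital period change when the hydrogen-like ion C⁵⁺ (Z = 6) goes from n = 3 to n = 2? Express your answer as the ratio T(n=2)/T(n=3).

8/27

T ∝ Z^-2 · n^3; with Z fixed, T ∝ n^3.
T(n=2)/T(n=3) = (2/3)^3 = 8/27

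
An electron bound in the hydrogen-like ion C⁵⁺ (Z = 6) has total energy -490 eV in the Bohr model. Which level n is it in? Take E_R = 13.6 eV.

E_n = −E_R Z²/n² ⇒ n² = E_R Z²/(−E_n) = 13.6 × 6² / 490 ≈ 1.00
n = 1

1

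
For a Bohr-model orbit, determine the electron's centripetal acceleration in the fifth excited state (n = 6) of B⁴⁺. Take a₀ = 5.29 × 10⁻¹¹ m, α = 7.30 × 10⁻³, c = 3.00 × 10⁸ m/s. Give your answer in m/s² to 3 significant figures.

r = n²a₀/Z = 3.81 × 10⁻¹⁰ m, v = Zαc/n = 1.82 × 10⁶ m/s
a = v²/r = (1.82 × 10⁶)² / 3.81 × 10⁻¹⁰ = 8.74 × 10²¹ m/s²

8.74 × 10²¹ m/s²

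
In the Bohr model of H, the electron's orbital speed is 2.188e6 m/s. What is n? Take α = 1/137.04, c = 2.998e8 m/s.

1

v_n = Zαc/n ⇒ n = Zαc/v = 1 × 0.007297 × 2.998e8 / 2.188e6 ≈ 1.00
n = 1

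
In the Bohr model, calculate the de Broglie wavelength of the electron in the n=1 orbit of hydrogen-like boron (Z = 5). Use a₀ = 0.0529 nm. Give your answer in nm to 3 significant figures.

0.0665 nm

The Bohr quantisation condition is nλ = 2πr_n.
r_n = n²a₀/Z = 0.0106 nm
λ = 2πr_n/n = 2π·0.0106/1 = 0.0665 nm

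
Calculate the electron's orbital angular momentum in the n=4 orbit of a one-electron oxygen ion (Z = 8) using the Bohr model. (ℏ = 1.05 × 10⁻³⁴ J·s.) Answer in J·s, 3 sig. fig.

L_n = nℏ = 4 × 1.05 × 10⁻³⁴ = 4.20 × 10⁻³⁴ J·s

4.20 × 10⁻³⁴ J·s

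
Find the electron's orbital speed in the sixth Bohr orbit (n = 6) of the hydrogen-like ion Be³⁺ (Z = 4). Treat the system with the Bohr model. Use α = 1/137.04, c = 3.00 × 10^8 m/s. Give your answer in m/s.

1.46 × 10^6 m/s

v_n = Zαc/n = 4 × 0.00730 × 3.00 × 10^8 / 6
    = 1.46 × 10^6 m/s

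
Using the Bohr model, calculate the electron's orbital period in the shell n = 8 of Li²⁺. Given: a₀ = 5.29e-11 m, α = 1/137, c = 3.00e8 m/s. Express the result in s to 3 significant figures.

r = n²a₀/Z = 8²·5.29e-11/3 = 1.13e-9 m
v = Zαc/n = 3·0.00730·3.00e8/8 = 8.21e5 m/s
T = 2πr/v = 8.63e-15 s

8.63e-15 s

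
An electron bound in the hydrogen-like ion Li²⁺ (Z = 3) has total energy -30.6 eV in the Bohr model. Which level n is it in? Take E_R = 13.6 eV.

2

E_n = −E_R Z²/n² ⇒ n² = E_R Z²/(−E_n) = 13.6 × 3² / 30.6 ≈ 4.00
n = 2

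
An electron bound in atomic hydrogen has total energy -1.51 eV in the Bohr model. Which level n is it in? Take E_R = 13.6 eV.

3

E_n = −E_R Z²/n² ⇒ n² = E_R Z²/(−E_n) = 13.6 × 1² / 1.51 ≈ 9.01
n = 3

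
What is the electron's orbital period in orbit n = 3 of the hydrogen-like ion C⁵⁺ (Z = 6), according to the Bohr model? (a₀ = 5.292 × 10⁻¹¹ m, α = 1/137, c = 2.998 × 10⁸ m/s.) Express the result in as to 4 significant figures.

r = n²a₀/Z = 3²·5.292 × 10⁻¹¹/6 = 7.938 × 10⁻¹¹ m
v = Zαc/n = 6·0.007299·2.998 × 10⁸/3 = 4.377 × 10⁶ m/s
T = 2πr/v = 1.140 × 10⁻¹⁶ s = 114.0 as

114.0 as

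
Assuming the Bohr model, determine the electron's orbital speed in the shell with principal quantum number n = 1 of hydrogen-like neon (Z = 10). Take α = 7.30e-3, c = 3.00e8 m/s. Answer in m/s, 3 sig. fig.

2.19e7 m/s

v_n = Zαc/n = 10 × 0.00730 × 3.00e8 / 1
    = 2.19e7 m/s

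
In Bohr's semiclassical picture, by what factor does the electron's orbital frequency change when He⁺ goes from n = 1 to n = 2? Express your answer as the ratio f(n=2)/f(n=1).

1/8

f ∝ Z^2 · n^-3; with Z fixed, f ∝ n^-3.
f(n=2)/f(n=1) = (2/1)^-3 = 1/8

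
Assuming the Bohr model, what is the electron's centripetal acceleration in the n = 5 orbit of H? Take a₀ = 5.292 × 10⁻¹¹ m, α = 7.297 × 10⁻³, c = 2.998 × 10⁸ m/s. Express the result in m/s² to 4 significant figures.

1.447 × 10²⁰ m/s²

r = n²a₀/Z = 1.323 × 10⁻⁹ m, v = Zαc/n = 4.375 × 10⁵ m/s
a = v²/r = (4.375 × 10⁵)² / 1.323 × 10⁻⁹ = 1.447 × 10²⁰ m/s²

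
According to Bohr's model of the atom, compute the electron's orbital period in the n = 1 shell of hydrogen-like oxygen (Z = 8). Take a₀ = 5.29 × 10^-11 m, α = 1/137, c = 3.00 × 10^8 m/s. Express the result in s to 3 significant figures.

r = n²a₀/Z = 1²·5.29 × 10^-11/8 = 6.61 × 10^-12 m
v = Zαc/n = 8·0.00730·3.00 × 10^8/1 = 1.75 × 10^7 m/s
T = 2πr/v = 2.37 × 10^-18 s

2.37 × 10^-18 s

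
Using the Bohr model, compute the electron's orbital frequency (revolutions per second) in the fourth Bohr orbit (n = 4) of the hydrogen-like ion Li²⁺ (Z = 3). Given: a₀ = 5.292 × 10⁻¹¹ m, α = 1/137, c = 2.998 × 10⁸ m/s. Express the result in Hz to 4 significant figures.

9.255 × 10¹⁴ Hz

r = n²a₀/Z = 2.822 × 10⁻¹⁰ m, v = Zαc/n = 1.641 × 10⁶ m/s
f = v/(2πr) = 9.255 × 10¹⁴ Hz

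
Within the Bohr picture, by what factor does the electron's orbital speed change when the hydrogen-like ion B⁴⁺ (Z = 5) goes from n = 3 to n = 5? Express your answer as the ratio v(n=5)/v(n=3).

3/5

v ∝ Z^1 · n^-1; with Z fixed, v ∝ n^-1.
v(n=5)/v(n=3) = (5/3)^-1 = 3/5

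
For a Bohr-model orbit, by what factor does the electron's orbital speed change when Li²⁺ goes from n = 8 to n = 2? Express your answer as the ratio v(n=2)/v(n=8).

4

v ∝ Z^1 · n^-1; with Z fixed, v ∝ n^-1.
v(n=2)/v(n=8) = (2/8)^-1 = 4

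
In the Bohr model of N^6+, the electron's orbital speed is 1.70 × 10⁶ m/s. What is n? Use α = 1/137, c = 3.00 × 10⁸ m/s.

v_n = Zαc/n ⇒ n = Zαc/v = 7 × 0.00730 × 3.00 × 10⁸ / 1.70 × 10⁶ ≈ 9.02
n = 9

9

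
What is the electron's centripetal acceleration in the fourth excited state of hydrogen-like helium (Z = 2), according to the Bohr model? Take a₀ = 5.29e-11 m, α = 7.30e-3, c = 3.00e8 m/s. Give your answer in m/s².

1.16e21 m/s²

r = n²a₀/Z = 6.61e-10 m, v = Zαc/n = 8.76e5 m/s
a = v²/r = (8.76e5)² / 6.61e-10 = 1.16e21 m/s²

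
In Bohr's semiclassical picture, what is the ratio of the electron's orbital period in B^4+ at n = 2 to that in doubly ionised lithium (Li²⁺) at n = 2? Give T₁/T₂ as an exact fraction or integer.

T ∝ Z^-2 · n^3
T₁/T₂ = (5/3)^-2 · (2/2)^3 = 9/25

9/25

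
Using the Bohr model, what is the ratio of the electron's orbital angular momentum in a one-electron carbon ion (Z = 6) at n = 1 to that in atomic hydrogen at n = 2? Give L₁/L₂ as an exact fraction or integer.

L = nℏ is independent of Z.
L₁/L₂ = n₁/n₂ = 1/2 = 1/2

1/2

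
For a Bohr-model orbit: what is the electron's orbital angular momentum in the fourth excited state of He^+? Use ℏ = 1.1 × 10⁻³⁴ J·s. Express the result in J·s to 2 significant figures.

L_n = nℏ = 5 × 1.1 × 10⁻³⁴ = 5.5 × 10⁻³⁴ J·s

5.5 × 10⁻³⁴ J·s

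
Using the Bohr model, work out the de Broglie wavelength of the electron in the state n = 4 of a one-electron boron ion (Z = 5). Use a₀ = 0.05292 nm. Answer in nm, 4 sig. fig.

The Bohr quantisation condition is nλ = 2πr_n.
r_n = n²a₀/Z = 0.1693 nm
λ = 2πr_n/n = 2π·0.1693/4 = 0.2660 nm

0.2660 nm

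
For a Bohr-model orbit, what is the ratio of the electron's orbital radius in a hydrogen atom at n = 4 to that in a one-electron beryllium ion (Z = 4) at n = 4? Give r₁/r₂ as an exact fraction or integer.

4

r ∝ Z^-1 · n^2
r₁/r₂ = (1/4)^-1 · (4/4)^2 = 4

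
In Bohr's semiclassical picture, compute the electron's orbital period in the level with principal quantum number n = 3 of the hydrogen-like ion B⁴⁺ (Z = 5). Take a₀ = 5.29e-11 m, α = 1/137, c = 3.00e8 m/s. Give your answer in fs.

0.164 fs

r = n²a₀/Z = 3²·5.29e-11/5 = 9.52e-11 m
v = Zαc/n = 5·0.00730·3.00e8/3 = 3.65e6 m/s
T = 2πr/v = 1.64e-16 s = 0.164 fs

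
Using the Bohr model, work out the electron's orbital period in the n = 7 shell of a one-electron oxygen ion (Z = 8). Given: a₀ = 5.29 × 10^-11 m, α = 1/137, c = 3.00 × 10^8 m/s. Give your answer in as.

r = n²a₀/Z = 7²·5.29 × 10^-11/8 = 3.24 × 10^-10 m
v = Zαc/n = 8·0.00730·3.00 × 10^8/7 = 2.50 × 10^6 m/s
T = 2πr/v = 8.13 × 10^-16 s = 813 as

813 as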